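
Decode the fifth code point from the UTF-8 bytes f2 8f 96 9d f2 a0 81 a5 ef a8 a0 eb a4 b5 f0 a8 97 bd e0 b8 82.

U+285FD

Offset 0: leading byte 0xF2 = 11110010 → 4-byte char #1 = F2 8F 96 9D.
Offset 4: leading byte 0xF2 = 11110010 → 4-byte char #2 = F2 A0 81 A5.
Offset 8: leading byte 0xEF = 11101111 → 3-byte char #3 = EF A8 A0.
Offset 11: leading byte 0xEB = 11101011 → 3-byte char #4 = EB A4 B5.
Offset 14: leading byte 0xF0 = 11110000 → 4-byte char #5 = F0 A8 97 BD.
Leading byte 0xF0 = 11110000 matches 11110xxx → 4-byte sequence.
Byte 1: 0xF0 = 11110000, payload 000 (3 bits).
Byte 2: 0xA8 = 10101000 (10xxxxxx ✓), payload 101000.
Byte 3: 0x97 = 10010111 (10xxxxxx ✓), payload 010111.
Byte 4: 0xBD = 10111101 (10xxxxxx ✓), payload 111101.
Concatenate: 000101000010111111101 = 0x285FD (21 bits → U+285FD).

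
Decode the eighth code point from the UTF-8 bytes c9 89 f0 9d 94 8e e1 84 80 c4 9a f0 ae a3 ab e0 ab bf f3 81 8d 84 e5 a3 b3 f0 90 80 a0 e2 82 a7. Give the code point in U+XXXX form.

Offset 0: leading byte 0xC9 = 11001001 → 2-byte char #1 = C9 89.
Offset 2: leading byte 0xF0 = 11110000 → 4-byte char #2 = F0 9D 94 8E.
Offset 6: leading byte 0xE1 = 11100001 → 3-byte char #3 = E1 84 80.
Offset 9: leading byte 0xC4 = 11000100 → 2-byte char #4 = C4 9A.
Offset 11: leading byte 0xF0 = 11110000 → 4-byte char #5 = F0 AE A3 AB.
Offset 15: leading byte 0xE0 = 11100000 → 3-byte char #6 = E0 AB BF.
Offset 18: leading byte 0xF3 = 11110011 → 4-byte char #7 = F3 81 8D 84.
Offset 22: leading byte 0xE5 = 11100101 → 3-byte char #8 = E5 A3 B3.
Leading byte 0xE5 = 11100101 matches 1110xxxx → 3-byte sequence.
Byte 1: 0xE5 = 11100101, payload 0101 (4 bits).
Byte 2: 0xA3 = 10100011 (10xxxxxx ✓), payload 100011.
Byte 3: 0xB3 = 10110011 (10xxxxxx ✓), payload 110011.
Concatenate: 0101100011110011 = 0x58F3 (16 bits → U+58F3).

U+58F3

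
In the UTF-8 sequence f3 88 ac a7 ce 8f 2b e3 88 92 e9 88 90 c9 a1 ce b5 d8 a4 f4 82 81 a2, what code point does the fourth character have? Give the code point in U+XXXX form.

U+3212

Offset 0: leading byte 0xF3 = 11110011 → 4-byte char #1 = F3 88 AC A7.
Offset 4: leading byte 0xCE = 11001110 → 2-byte char #2 = CE 8F.
Offset 6: leading byte 0x2B = 00101011 → 1-byte char #3 = 2B.
Offset 7: leading byte 0xE3 = 11100011 → 3-byte char #4 = E3 88 92.
Leading byte 0xE3 = 11100011 matches 1110xxxx → 3-byte sequence.
Byte 1: 0xE3 = 11100011, payload 0011 (4 bits).
Byte 2: 0x88 = 10001000 (10xxxxxx ✓), payload 001000.
Byte 3: 0x92 = 10010010 (10xxxxxx ✓), payload 010010.
Concatenate: 0011001000010010 = 0x3212 (16 bits → U+3212).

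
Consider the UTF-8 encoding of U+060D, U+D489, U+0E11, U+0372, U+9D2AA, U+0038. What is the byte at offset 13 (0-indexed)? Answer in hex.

0xAA

U+060D → 2-byte form D8 8D at offsets 0–1.
U+D489 → 3-byte form ED 92 89 at offsets 2–4.
U+0E11 → 3-byte form E0 B8 91 at offsets 5–7.
U+0372 → 2-byte form CD B2 at offsets 8–9.
U+9D2AA → 4-byte form F2 9D 8A AA at offsets 10–13.
Offset 13 falls in char 5's range; it's byte 4 of F2 9D 8A AA = 0xAA.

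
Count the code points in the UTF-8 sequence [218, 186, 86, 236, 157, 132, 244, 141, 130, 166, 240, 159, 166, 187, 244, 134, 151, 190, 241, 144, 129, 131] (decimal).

Byte at offset 0: 0xDA = 11011010 → 2-byte char (#1). Advance 2.
Byte at offset 2: 0x56 = 01010110 → 1-byte char (#2). Advance 1.
Byte at offset 3: 0xEC = 11101100 → 3-byte char (#3). Advance 3.
Byte at offset 6: 0xF4 = 11110100 → 4-byte char (#4). Advance 4.
Byte at offset 10: 0xF0 = 11110000 → 4-byte char (#5). Advance 4.
Byte at offset 14: 0xF4 = 11110100 → 4-byte char (#6). Advance 4.
Byte at offset 18: 0xF1 = 11110001 → 4-byte char (#7). Advance 4.
Reached end at offset 22 after 7 code points.

7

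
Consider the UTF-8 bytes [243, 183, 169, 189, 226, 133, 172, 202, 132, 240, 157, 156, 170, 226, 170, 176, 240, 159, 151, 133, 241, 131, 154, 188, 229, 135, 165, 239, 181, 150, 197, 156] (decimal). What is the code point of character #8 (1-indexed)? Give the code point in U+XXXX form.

U+51E5

Offset 0: leading byte 0xF3 = 11110011 → 4-byte char #1 = F3 B7 A9 BD.
Offset 4: leading byte 0xE2 = 11100010 → 3-byte char #2 = E2 85 AC.
Offset 7: leading byte 0xCA = 11001010 → 2-byte char #3 = CA 84.
Offset 9: leading byte 0xF0 = 11110000 → 4-byte char #4 = F0 9D 9C AA.
Offset 13: leading byte 0xE2 = 11100010 → 3-byte char #5 = E2 AA B0.
Offset 16: leading byte 0xF0 = 11110000 → 4-byte char #6 = F0 9F 97 85.
Offset 20: leading byte 0xF1 = 11110001 → 4-byte char #7 = F1 83 9A BC.
Offset 24: leading byte 0xE5 = 11100101 → 3-byte char #8 = E5 87 A5.
Leading byte 0xE5 = 11100101 matches 1110xxxx → 3-byte sequence.
Byte 1: 0xE5 = 11100101, payload 0101 (4 bits).
Byte 2: 0x87 = 10000111 (10xxxxxx ✓), payload 000111.
Byte 3: 0xA5 = 10100101 (10xxxxxx ✓), payload 100101.
Concatenate: 0101000111100101 = 0x51E5 (16 bits → U+51E5).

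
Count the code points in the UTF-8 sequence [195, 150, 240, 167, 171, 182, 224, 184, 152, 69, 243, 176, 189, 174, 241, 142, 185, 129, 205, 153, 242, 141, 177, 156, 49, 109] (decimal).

Byte at offset 0: 0xC3 = 11000011 → 2-byte char (#1). Advance 2.
Byte at offset 2: 0xF0 = 11110000 → 4-byte char (#2). Advance 4.
Byte at offset 6: 0xE0 = 11100000 → 3-byte char (#3). Advance 3.
Byte at offset 9: 0x45 = 01000101 → 1-byte char (#4). Advance 1.
Byte at offset 10: 0xF3 = 11110011 → 4-byte char (#5). Advance 4.
Byte at offset 14: 0xF1 = 11110001 → 4-byte char (#6). Advance 4.
Byte at offset 18: 0xCD = 11001101 → 2-byte char (#7). Advance 2.
Byte at offset 20: 0xF2 = 11110010 → 4-byte char (#8). Advance 4.
Byte at offset 24: 0x31 = 00110001 → 1-byte char (#9). Advance 1.
Byte at offset 25: 0x6D = 01101101 → 1-byte char (#10). Advance 1.
Reached end at offset 26 after 10 code points.

10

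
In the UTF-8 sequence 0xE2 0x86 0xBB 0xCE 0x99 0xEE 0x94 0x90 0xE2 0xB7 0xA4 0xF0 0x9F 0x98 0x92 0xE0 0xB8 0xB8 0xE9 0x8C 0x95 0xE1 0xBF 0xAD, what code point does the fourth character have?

U+2DE4

Offset 0: leading byte 0xE2 = 11100010 → 3-byte char #1 = E2 86 BB.
Offset 3: leading byte 0xCE = 11001110 → 2-byte char #2 = CE 99.
Offset 5: leading byte 0xEE = 11101110 → 3-byte char #3 = EE 94 90.
Offset 8: leading byte 0xE2 = 11100010 → 3-byte char #4 = E2 B7 A4.
Leading byte 0xE2 = 11100010 matches 1110xxxx → 3-byte sequence.
Byte 1: 0xE2 = 11100010, payload 0010 (4 bits).
Byte 2: 0xB7 = 10110111 (10xxxxxx ✓), payload 110111.
Byte 3: 0xA4 = 10100100 (10xxxxxx ✓), payload 100100.
Concatenate: 0010110111100100 = 0x2DE4 (16 bits → U+2DE4).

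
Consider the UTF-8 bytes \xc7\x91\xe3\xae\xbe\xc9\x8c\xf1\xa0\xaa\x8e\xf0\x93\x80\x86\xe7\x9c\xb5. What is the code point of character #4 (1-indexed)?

Offset 0: leading byte 0xC7 = 11000111 → 2-byte char #1 = C7 91.
Offset 2: leading byte 0xE3 = 11100011 → 3-byte char #2 = E3 AE BE.
Offset 5: leading byte 0xC9 = 11001001 → 2-byte char #3 = C9 8C.
Offset 7: leading byte 0xF1 = 11110001 → 4-byte char #4 = F1 A0 AA 8E.
Leading byte 0xF1 = 11110001 matches 11110xxx → 4-byte sequence.
Byte 1: 0xF1 = 11110001, payload 001 (3 bits).
Byte 2: 0xA0 = 10100000 (10xxxxxx ✓), payload 100000.
Byte 3: 0xAA = 10101010 (10xxxxxx ✓), payload 101010.
Byte 4: 0x8E = 10001110 (10xxxxxx ✓), payload 001110.
Concatenate: 001100000101010001110 = 0x60A8E (21 bits → U+60A8E).

U+60A8E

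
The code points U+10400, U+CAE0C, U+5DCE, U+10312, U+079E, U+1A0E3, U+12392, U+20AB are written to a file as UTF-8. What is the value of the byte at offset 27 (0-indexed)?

0xAB

U+10400 → 4-byte form F0 90 90 80 at offsets 0–3.
U+CAE0C → 4-byte form F3 8A B8 8C at offsets 4–7.
U+5DCE → 3-byte form E5 B7 8E at offsets 8–10.
U+10312 → 4-byte form F0 90 8C 92 at offsets 11–14.
U+079E → 2-byte form DE 9E at offsets 15–16.
U+1A0E3 → 4-byte form F0 9A 83 A3 at offsets 17–20.
U+12392 → 4-byte form F0 92 8E 92 at offsets 21–24.
U+20AB → 3-byte form E2 82 AB at offsets 25–27.
Offset 27 falls in char 8's range; it's byte 3 of E2 82 AB = 0xAB.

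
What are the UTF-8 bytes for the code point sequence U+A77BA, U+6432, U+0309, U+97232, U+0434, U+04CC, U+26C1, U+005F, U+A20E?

U+A77BA: 4-byte form → F2 A7 9E BA.
U+6432: 3-byte form → E6 90 B2.
U+0309: 2-byte form → CC 89.
U+97232: 4-byte form → F2 97 88 B2.
U+0434: 2-byte form → D0 B4.
U+04CC: 2-byte form → D3 8C.
U+26C1: 3-byte form → E2 9B 81.
U+005F: 1-byte form → 5F.
U+A20E: 3-byte form → EA 88 8E.
Concatenated (24 bytes): F2 A7 9E BA E6 90 B2 CC 89 F2 97 88 B2 D0 B4 D3 8C E2 9B 81 5F EA 88 8E.

F2 A7 9E BA E6 90 B2 CC 89 F2 97 88 B2 D0 B4 D3 8C E2 9B 81 5F EA 88 8E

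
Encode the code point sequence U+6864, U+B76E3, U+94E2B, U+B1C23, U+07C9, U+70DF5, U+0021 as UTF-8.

E6 A1 A4 F2 B7 9B A3 F2 94 B8 AB F2 B1 B0 A3 DF 89 F1 B0 B7 B5 21

U+6864: 3-byte form → E6 A1 A4.
U+B76E3: 4-byte form → F2 B7 9B A3.
U+94E2B: 4-byte form → F2 94 B8 AB.
U+B1C23: 4-byte form → F2 B1 B0 A3.
U+07C9: 2-byte form → DF 89.
U+70DF5: 4-byte form → F1 B0 B7 B5.
U+0021: 1-byte form → 21.
Concatenated (22 bytes): E6 A1 A4 F2 B7 9B A3 F2 94 B8 AB F2 B1 B0 A3 DF 89 F1 B0 B7 B5 21.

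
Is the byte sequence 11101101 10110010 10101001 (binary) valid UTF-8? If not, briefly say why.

invalid (encodes a surrogate (U+D800–U+DFFF))

Structurally a 3-byte sequence; payload = 0xDCA9.
But 0xDCA9 is in U+D800–U+DFFF, the surrogate range. Surrogates are not Unicode scalar values and are forbidden in UTF-8.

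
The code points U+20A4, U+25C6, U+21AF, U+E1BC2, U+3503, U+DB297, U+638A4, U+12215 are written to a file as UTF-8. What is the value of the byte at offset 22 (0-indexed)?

0xA2

U+20A4 → 3-byte form E2 82 A4 at offsets 0–2.
U+25C6 → 3-byte form E2 97 86 at offsets 3–5.
U+21AF → 3-byte form E2 86 AF at offsets 6–8.
U+E1BC2 → 4-byte form F3 A1 AF 82 at offsets 9–12.
U+3503 → 3-byte form E3 94 83 at offsets 13–15.
U+DB297 → 4-byte form F3 9B 8A 97 at offsets 16–19.
U+638A4 → 4-byte form F1 A3 A2 A4 at offsets 20–23.
Offset 22 falls in char 7's range; it's byte 3 of F1 A3 A2 A4 = 0xA2.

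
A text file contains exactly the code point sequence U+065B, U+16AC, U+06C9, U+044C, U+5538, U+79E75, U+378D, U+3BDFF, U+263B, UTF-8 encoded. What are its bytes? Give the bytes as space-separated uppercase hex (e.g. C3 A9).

U+065B: 2-byte form → D9 9B.
U+16AC: 3-byte form → E1 9A AC.
U+06C9: 2-byte form → DB 89.
U+044C: 2-byte form → D1 8C.
U+5538: 3-byte form → E5 94 B8.
U+79E75: 4-byte form → F1 B9 B9 B5.
U+378D: 3-byte form → E3 9E 8D.
U+3BDFF: 4-byte form → F0 BB B7 BF.
U+263B: 3-byte form → E2 98 BB.
Concatenated (26 bytes): D9 9B E1 9A AC DB 89 D1 8C E5 94 B8 F1 B9 B9 B5 E3 9E 8D F0 BB B7 BF E2 98 BB.

D9 9B E1 9A AC DB 89 D1 8C E5 94 B8 F1 B9 B9 B5 E3 9E 8D F0 BB B7 BF E2 98 BB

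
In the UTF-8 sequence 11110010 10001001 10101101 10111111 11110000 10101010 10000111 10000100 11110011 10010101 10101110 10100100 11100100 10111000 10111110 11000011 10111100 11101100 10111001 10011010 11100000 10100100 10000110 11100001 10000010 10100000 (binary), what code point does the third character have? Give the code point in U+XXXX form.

Offset 0: leading byte 0xF2 = 11110010 → 4-byte char #1 = F2 89 AD BF.
Offset 4: leading byte 0xF0 = 11110000 → 4-byte char #2 = F0 AA 87 84.
Offset 8: leading byte 0xF3 = 11110011 → 4-byte char #3 = F3 95 AE A4.
Leading byte 0xF3 = 11110011 matches 11110xxx → 4-byte sequence.
Byte 1: 0xF3 = 11110011, payload 011 (3 bits).
Byte 2: 0x95 = 10010101 (10xxxxxx ✓), payload 010101.
Byte 3: 0xAE = 10101110 (10xxxxxx ✓), payload 101110.
Byte 4: 0xA4 = 10100100 (10xxxxxx ✓), payload 100100.
Concatenate: 011010101101110100100 = 0xD5BA4 (21 bits → U+D5BA4).

U+D5BA4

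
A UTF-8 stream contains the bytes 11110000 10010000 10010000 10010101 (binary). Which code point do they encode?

U+10415

Leading byte 0xF0 = 11110000 matches 11110xxx → 4-byte sequence.
Byte 1: 0xF0 = 11110000, payload 000 (3 bits).
Byte 2: 0x90 = 10010000 (10xxxxxx ✓), payload 010000.
Byte 3: 0x90 = 10010000 (10xxxxxx ✓), payload 010000.
Byte 4: 0x95 = 10010101 (10xxxxxx ✓), payload 010101.
Concatenate: 000010000010000010101 = 0x10415 (21 bits → U+10415).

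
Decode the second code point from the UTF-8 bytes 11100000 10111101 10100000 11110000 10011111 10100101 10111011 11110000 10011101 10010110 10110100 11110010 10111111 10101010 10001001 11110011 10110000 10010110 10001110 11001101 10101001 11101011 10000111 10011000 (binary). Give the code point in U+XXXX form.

U+1F97B

Offset 0: leading byte 0xE0 = 11100000 → 3-byte char #1 = E0 BD A0.
Offset 3: leading byte 0xF0 = 11110000 → 4-byte char #2 = F0 9F A5 BB.
Leading byte 0xF0 = 11110000 matches 11110xxx → 4-byte sequence.
Byte 1: 0xF0 = 11110000, payload 000 (3 bits).
Byte 2: 0x9F = 10011111 (10xxxxxx ✓), payload 011111.
Byte 3: 0xA5 = 10100101 (10xxxxxx ✓), payload 100101.
Byte 4: 0xBB = 10111011 (10xxxxxx ✓), payload 111011.
Concatenate: 000011111100101111011 = 0x1F97B (21 bits → U+1F97B).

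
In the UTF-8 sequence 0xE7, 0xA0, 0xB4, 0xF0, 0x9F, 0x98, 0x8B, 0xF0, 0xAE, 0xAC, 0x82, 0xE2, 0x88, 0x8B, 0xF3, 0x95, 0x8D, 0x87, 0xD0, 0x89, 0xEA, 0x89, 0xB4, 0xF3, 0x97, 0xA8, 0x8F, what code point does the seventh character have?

Offset 0: leading byte 0xE7 = 11100111 → 3-byte char #1 = E7 A0 B4.
Offset 3: leading byte 0xF0 = 11110000 → 4-byte char #2 = F0 9F 98 8B.
Offset 7: leading byte 0xF0 = 11110000 → 4-byte char #3 = F0 AE AC 82.
Offset 11: leading byte 0xE2 = 11100010 → 3-byte char #4 = E2 88 8B.
Offset 14: leading byte 0xF3 = 11110011 → 4-byte char #5 = F3 95 8D 87.
Offset 18: leading byte 0xD0 = 11010000 → 2-byte char #6 = D0 89.
Offset 20: leading byte 0xEA = 11101010 → 3-byte char #7 = EA 89 B4.
Leading byte 0xEA = 11101010 matches 1110xxxx → 3-byte sequence.
Byte 1: 0xEA = 11101010, payload 1010 (4 bits).
Byte 2: 0x89 = 10001001 (10xxxxxx ✓), payload 001001.
Byte 3: 0xB4 = 10110100 (10xxxxxx ✓), payload 110100.
Concatenate: 1010001001110100 = 0xA274 (16 bits → U+A274).

U+A274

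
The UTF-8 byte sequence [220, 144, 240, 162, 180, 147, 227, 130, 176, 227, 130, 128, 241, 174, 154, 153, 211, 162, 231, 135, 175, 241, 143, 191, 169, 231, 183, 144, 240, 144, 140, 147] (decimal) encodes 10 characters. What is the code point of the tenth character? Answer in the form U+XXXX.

U+10313

Offset 0: leading byte 0xDC = 11011100 → 2-byte char #1 = DC 90.
Offset 2: leading byte 0xF0 = 11110000 → 4-byte char #2 = F0 A2 B4 93.
Offset 6: leading byte 0xE3 = 11100011 → 3-byte char #3 = E3 82 B0.
Offset 9: leading byte 0xE3 = 11100011 → 3-byte char #4 = E3 82 80.
Offset 12: leading byte 0xF1 = 11110001 → 4-byte char #5 = F1 AE 9A 99.
Offset 16: leading byte 0xD3 = 11010011 → 2-byte char #6 = D3 A2.
Offset 18: leading byte 0xE7 = 11100111 → 3-byte char #7 = E7 87 AF.
Offset 21: leading byte 0xF1 = 11110001 → 4-byte char #8 = F1 8F BF A9.
Offset 25: leading byte 0xE7 = 11100111 → 3-byte char #9 = E7 B7 90.
Offset 28: leading byte 0xF0 = 11110000 → 4-byte char #10 = F0 90 8C 93.
Leading byte 0xF0 = 11110000 matches 11110xxx → 4-byte sequence.
Byte 1: 0xF0 = 11110000, payload 000 (3 bits).
Byte 2: 0x90 = 10010000 (10xxxxxx ✓), payload 010000.
Byte 3: 0x8C = 10001100 (10xxxxxx ✓), payload 001100.
Byte 4: 0x93 = 10010011 (10xxxxxx ✓), payload 010011.
Concatenate: 000010000001100010011 = 0x10313 (21 bits → U+10313).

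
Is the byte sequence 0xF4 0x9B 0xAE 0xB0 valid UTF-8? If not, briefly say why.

invalid (encodes a value above U+10FFFF)

Leading byte 0xF4 = 11110100 → 4-byte form.
Payload = 0x11BBB0, which exceeds U+10FFFF, the maximum Unicode code point. (Leading bytes F5–FF, or F4 followed by ≥ 0x90, are invalid.)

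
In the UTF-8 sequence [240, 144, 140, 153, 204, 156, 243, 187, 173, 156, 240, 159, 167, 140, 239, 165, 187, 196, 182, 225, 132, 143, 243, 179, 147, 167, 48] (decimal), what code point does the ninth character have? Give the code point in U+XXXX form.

U+0030

Offset 0: leading byte 0xF0 = 11110000 → 4-byte char #1 = F0 90 8C 99.
Offset 4: leading byte 0xCC = 11001100 → 2-byte char #2 = CC 9C.
Offset 6: leading byte 0xF3 = 11110011 → 4-byte char #3 = F3 BB AD 9C.
Offset 10: leading byte 0xF0 = 11110000 → 4-byte char #4 = F0 9F A7 8C.
Offset 14: leading byte 0xEF = 11101111 → 3-byte char #5 = EF A5 BB.
Offset 17: leading byte 0xC4 = 11000100 → 2-byte char #6 = C4 B6.
Offset 19: leading byte 0xE1 = 11100001 → 3-byte char #7 = E1 84 8F.
Offset 22: leading byte 0xF3 = 11110011 → 4-byte char #8 = F3 B3 93 A7.
Offset 26: leading byte 0x30 = 00110000 → 1-byte char #9 = 30.
Leading byte 0x30 = 00110000 matches 0xxxxxxx → 1-byte sequence.
Byte 1: 0x30 = 00110000, payload 0110000 (7 bits).
Concatenate: 0110000 = 0x30 (7 bits → U+0030).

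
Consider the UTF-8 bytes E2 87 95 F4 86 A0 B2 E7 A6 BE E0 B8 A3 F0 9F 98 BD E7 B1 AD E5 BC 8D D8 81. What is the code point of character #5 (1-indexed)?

Offset 0: leading byte 0xE2 = 11100010 → 3-byte char #1 = E2 87 95.
Offset 3: leading byte 0xF4 = 11110100 → 4-byte char #2 = F4 86 A0 B2.
Offset 7: leading byte 0xE7 = 11100111 → 3-byte char #3 = E7 A6 BE.
Offset 10: leading byte 0xE0 = 11100000 → 3-byte char #4 = E0 B8 A3.
Offset 13: leading byte 0xF0 = 11110000 → 4-byte char #5 = F0 9F 98 BD.
Leading byte 0xF0 = 11110000 matches 11110xxx → 4-byte sequence.
Byte 1: 0xF0 = 11110000, payload 000 (3 bits).
Byte 2: 0x9F = 10011111 (10xxxxxx ✓), payload 011111.
Byte 3: 0x98 = 10011000 (10xxxxxx ✓), payload 011000.
Byte 4: 0xBD = 10111101 (10xxxxxx ✓), payload 111101.
Concatenate: 000011111011000111101 = 0x1F63D (21 bits → U+1F63D).

U+1F63D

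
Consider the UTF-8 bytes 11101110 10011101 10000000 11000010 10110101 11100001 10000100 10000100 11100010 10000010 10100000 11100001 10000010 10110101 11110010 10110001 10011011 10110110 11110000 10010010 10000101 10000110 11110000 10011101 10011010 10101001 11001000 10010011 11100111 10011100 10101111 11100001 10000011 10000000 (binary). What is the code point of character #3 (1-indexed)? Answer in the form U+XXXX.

U+1104

Offset 0: leading byte 0xEE = 11101110 → 3-byte char #1 = EE 9D 80.
Offset 3: leading byte 0xC2 = 11000010 → 2-byte char #2 = C2 B5.
Offset 5: leading byte 0xE1 = 11100001 → 3-byte char #3 = E1 84 84.
Leading byte 0xE1 = 11100001 matches 1110xxxx → 3-byte sequence.
Byte 1: 0xE1 = 11100001, payload 0001 (4 bits).
Byte 2: 0x84 = 10000100 (10xxxxxx ✓), payload 000100.
Byte 3: 0x84 = 10000100 (10xxxxxx ✓), payload 000100.
Concatenate: 0001000100000100 = 0x1104 (16 bits → U+1104).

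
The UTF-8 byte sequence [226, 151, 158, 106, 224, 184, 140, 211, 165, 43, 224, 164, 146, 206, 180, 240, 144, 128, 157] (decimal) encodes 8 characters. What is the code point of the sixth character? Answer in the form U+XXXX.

U+0912

Offset 0: leading byte 0xE2 = 11100010 → 3-byte char #1 = E2 97 9E.
Offset 3: leading byte 0x6A = 01101010 → 1-byte char #2 = 6A.
Offset 4: leading byte 0xE0 = 11100000 → 3-byte char #3 = E0 B8 8C.
Offset 7: leading byte 0xD3 = 11010011 → 2-byte char #4 = D3 A5.
Offset 9: leading byte 0x2B = 00101011 → 1-byte char #5 = 2B.
Offset 10: leading byte 0xE0 = 11100000 → 3-byte char #6 = E0 A4 92.
Leading byte 0xE0 = 11100000 matches 1110xxxx → 3-byte sequence.
Byte 1: 0xE0 = 11100000, payload 0000 (4 bits).
Byte 2: 0xA4 = 10100100 (10xxxxxx ✓), payload 100100.
Byte 3: 0x92 = 10010010 (10xxxxxx ✓), payload 010010.
Concatenate: 0000100100010010 = 0x912 (16 bits → U+0912).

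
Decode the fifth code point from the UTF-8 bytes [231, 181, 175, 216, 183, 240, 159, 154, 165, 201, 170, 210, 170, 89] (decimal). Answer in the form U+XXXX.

Offset 0: leading byte 0xE7 = 11100111 → 3-byte char #1 = E7 B5 AF.
Offset 3: leading byte 0xD8 = 11011000 → 2-byte char #2 = D8 B7.
Offset 5: leading byte 0xF0 = 11110000 → 4-byte char #3 = F0 9F 9A A5.
Offset 9: leading byte 0xC9 = 11001001 → 2-byte char #4 = C9 AA.
Offset 11: leading byte 0xD2 = 11010010 → 2-byte char #5 = D2 AA.
Leading byte 0xD2 = 11010010 matches 110xxxxx → 2-byte sequence.
Byte 1: 0xD2 = 11010010, payload 10010 (5 bits).
Byte 2: 0xAA = 10101010 (10xxxxxx ✓), payload 101010.
Concatenate: 10010101010 = 0x4AA (11 bits → U+04AA).

U+04AA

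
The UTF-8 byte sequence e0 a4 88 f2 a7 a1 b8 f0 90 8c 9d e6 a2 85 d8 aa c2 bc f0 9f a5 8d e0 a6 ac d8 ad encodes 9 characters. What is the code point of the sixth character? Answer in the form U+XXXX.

U+00BC

Offset 0: leading byte 0xE0 = 11100000 → 3-byte char #1 = E0 A4 88.
Offset 3: leading byte 0xF2 = 11110010 → 4-byte char #2 = F2 A7 A1 B8.
Offset 7: leading byte 0xF0 = 11110000 → 4-byte char #3 = F0 90 8C 9D.
Offset 11: leading byte 0xE6 = 11100110 → 3-byte char #4 = E6 A2 85.
Offset 14: leading byte 0xD8 = 11011000 → 2-byte char #5 = D8 AA.
Offset 16: leading byte 0xC2 = 11000010 → 2-byte char #6 = C2 BC.
Leading byte 0xC2 = 11000010 matches 110xxxxx → 2-byte sequence.
Byte 1: 0xC2 = 11000010, payload 00010 (5 bits).
Byte 2: 0xBC = 10111100 (10xxxxxx ✓), payload 111100.
Concatenate: 00010111100 = 0xBC (11 bits → U+00BC).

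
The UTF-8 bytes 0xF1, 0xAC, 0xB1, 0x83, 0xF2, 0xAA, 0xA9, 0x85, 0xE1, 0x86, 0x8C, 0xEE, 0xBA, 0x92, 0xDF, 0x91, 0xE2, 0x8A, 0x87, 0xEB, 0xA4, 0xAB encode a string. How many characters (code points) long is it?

7

Byte at offset 0: 0xF1 = 11110001 → 4-byte char (#1). Advance 4.
Byte at offset 4: 0xF2 = 11110010 → 4-byte char (#2). Advance 4.
Byte at offset 8: 0xE1 = 11100001 → 3-byte char (#3). Advance 3.
Byte at offset 11: 0xEE = 11101110 → 3-byte char (#4). Advance 3.
Byte at offset 14: 0xDF = 11011111 → 2-byte char (#5). Advance 2.
Byte at offset 16: 0xE2 = 11100010 → 3-byte char (#6). Advance 3.
Byte at offset 19: 0xEB = 11101011 → 3-byte char (#7). Advance 3.
Reached end at offset 22 after 7 code points.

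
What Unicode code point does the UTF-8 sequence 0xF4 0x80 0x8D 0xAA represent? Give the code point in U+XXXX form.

U+10036A

Leading byte 0xF4 = 11110100 matches 11110xxx → 4-byte sequence.
Byte 1: 0xF4 = 11110100, payload 100 (3 bits).
Byte 2: 0x80 = 10000000 (10xxxxxx ✓), payload 000000.
Byte 3: 0x8D = 10001101 (10xxxxxx ✓), payload 001101.
Byte 4: 0xAA = 10101010 (10xxxxxx ✓), payload 101010.
Concatenate: 100000000001101101010 = 0x10036A (21 bits → U+10036A).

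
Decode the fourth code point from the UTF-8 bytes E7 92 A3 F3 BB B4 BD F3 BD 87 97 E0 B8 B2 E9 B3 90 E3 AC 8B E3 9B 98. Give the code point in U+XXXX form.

U+0E32

Offset 0: leading byte 0xE7 = 11100111 → 3-byte char #1 = E7 92 A3.
Offset 3: leading byte 0xF3 = 11110011 → 4-byte char #2 = F3 BB B4 BD.
Offset 7: leading byte 0xF3 = 11110011 → 4-byte char #3 = F3 BD 87 97.
Offset 11: leading byte 0xE0 = 11100000 → 3-byte char #4 = E0 B8 B2.
Leading byte 0xE0 = 11100000 matches 1110xxxx → 3-byte sequence.
Byte 1: 0xE0 = 11100000, payload 0000 (4 bits).
Byte 2: 0xB8 = 10111000 (10xxxxxx ✓), payload 111000.
Byte 3: 0xB2 = 10110010 (10xxxxxx ✓), payload 110010.
Concatenate: 0000111000110010 = 0xE32 (16 bits → U+0E32).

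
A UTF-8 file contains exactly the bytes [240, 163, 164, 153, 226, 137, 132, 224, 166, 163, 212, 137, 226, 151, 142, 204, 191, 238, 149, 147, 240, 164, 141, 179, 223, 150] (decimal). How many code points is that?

Byte at offset 0: 0xF0 = 11110000 → 4-byte char (#1). Advance 4.
Byte at offset 4: 0xE2 = 11100010 → 3-byte char (#2). Advance 3.
Byte at offset 7: 0xE0 = 11100000 → 3-byte char (#3). Advance 3.
Byte at offset 10: 0xD4 = 11010100 → 2-byte char (#4). Advance 2.
Byte at offset 12: 0xE2 = 11100010 → 3-byte char (#5). Advance 3.
Byte at offset 15: 0xCC = 11001100 → 2-byte char (#6). Advance 2.
Byte at offset 17: 0xEE = 11101110 → 3-byte char (#7). Advance 3.
Byte at offset 20: 0xF0 = 11110000 → 4-byte char (#8). Advance 4.
Byte at offset 24: 0xDF = 11011111 → 2-byte char (#9). Advance 2.
Reached end at offset 26 after 9 code points.

9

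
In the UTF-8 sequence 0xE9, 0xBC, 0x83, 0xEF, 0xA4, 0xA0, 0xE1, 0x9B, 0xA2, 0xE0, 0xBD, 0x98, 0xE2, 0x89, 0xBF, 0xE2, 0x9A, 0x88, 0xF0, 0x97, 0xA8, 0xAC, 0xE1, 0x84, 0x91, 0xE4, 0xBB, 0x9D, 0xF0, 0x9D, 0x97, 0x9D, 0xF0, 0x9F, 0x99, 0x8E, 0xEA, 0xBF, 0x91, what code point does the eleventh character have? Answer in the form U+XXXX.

U+1F64E

Offset 0: leading byte 0xE9 = 11101001 → 3-byte char #1 = E9 BC 83.
Offset 3: leading byte 0xEF = 11101111 → 3-byte char #2 = EF A4 A0.
Offset 6: leading byte 0xE1 = 11100001 → 3-byte char #3 = E1 9B A2.
Offset 9: leading byte 0xE0 = 11100000 → 3-byte char #4 = E0 BD 98.
Offset 12: leading byte 0xE2 = 11100010 → 3-byte char #5 = E2 89 BF.
Offset 15: leading byte 0xE2 = 11100010 → 3-byte char #6 = E2 9A 88.
Offset 18: leading byte 0xF0 = 11110000 → 4-byte char #7 = F0 97 A8 AC.
Offset 22: leading byte 0xE1 = 11100001 → 3-byte char #8 = E1 84 91.
Offset 25: leading byte 0xE4 = 11100100 → 3-byte char #9 = E4 BB 9D.
Offset 28: leading byte 0xF0 = 11110000 → 4-byte char #10 = F0 9D 97 9D.
Offset 32: leading byte 0xF0 = 11110000 → 4-byte char #11 = F0 9F 99 8E.
Leading byte 0xF0 = 11110000 matches 11110xxx → 4-byte sequence.
Byte 1: 0xF0 = 11110000, payload 000 (3 bits).
Byte 2: 0x9F = 10011111 (10xxxxxx ✓), payload 011111.
Byte 3: 0x99 = 10011001 (10xxxxxx ✓), payload 011001.
Byte 4: 0x8E = 10001110 (10xxxxxx ✓), payload 001110.
Concatenate: 000011111011001001110 = 0x1F64E (21 bits → U+1F64E).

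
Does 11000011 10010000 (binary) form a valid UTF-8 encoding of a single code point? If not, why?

valid

Leading byte 0xC3 = 11000011 → 2-byte form.
Continuation bytes 0x90=10010000 all match 10xxxxxx.
Decoded value 0xD0 is ≥ 0x80 (shortest form) and not a surrogate.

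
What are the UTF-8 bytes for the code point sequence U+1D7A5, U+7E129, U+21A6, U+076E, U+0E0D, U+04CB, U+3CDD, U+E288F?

F0 9D 9E A5 F1 BE 84 A9 E2 86 A6 DD AE E0 B8 8D D3 8B E3 B3 9D F3 A2 A2 8F

U+1D7A5: 4-byte form → F0 9D 9E A5.
U+7E129: 4-byte form → F1 BE 84 A9.
U+21A6: 3-byte form → E2 86 A6.
U+076E: 2-byte form → DD AE.
U+0E0D: 3-byte form → E0 B8 8D.
U+04CB: 2-byte form → D3 8B.
U+3CDD: 3-byte form → E3 B3 9D.
U+E288F: 4-byte form → F3 A2 A2 8F.
Concatenated (25 bytes): F0 9D 9E A5 F1 BE 84 A9 E2 86 A6 DD AE E0 B8 8D D3 8B E3 B3 9D F3 A2 A2 8F.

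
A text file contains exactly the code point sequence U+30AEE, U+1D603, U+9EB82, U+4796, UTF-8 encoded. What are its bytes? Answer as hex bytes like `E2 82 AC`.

F0 B0 AB AE F0 9D 98 83 F2 9E AE 82 E4 9E 96

U+30AEE: 4-byte form → F0 B0 AB AE.
U+1D603: 4-byte form → F0 9D 98 83.
U+9EB82: 4-byte form → F2 9E AE 82.
U+4796: 3-byte form → E4 9E 96.
Concatenated (15 bytes): F0 B0 AB AE F0 9D 98 83 F2 9E AE 82 E4 9E 96.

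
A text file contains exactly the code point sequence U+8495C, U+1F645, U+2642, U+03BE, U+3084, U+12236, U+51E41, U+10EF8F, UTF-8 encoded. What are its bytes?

U+8495C: 4-byte form → F2 84 A5 9C.
U+1F645: 4-byte form → F0 9F 99 85.
U+2642: 3-byte form → E2 99 82.
U+03BE: 2-byte form → CE BE.
U+3084: 3-byte form → E3 82 84.
U+12236: 4-byte form → F0 92 88 B6.
U+51E41: 4-byte form → F1 91 B9 81.
U+10EF8F: 4-byte form → F4 8E BE 8F.
Concatenated (28 bytes): F2 84 A5 9C F0 9F 99 85 E2 99 82 CE BE E3 82 84 F0 92 88 B6 F1 91 B9 81 F4 8E BE 8F.

F2 84 A5 9C F0 9F 99 85 E2 99 82 CE BE E3 82 84 F0 92 88 B6 F1 91 B9 81 F4 8E BE 8F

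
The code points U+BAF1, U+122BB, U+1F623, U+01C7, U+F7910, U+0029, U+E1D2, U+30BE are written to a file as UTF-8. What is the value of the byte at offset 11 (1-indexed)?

1-indexed offset 11 is 0-indexed offset 10.
U+BAF1 → 3-byte form EB AB B1 at offsets 0–2.
U+122BB → 4-byte form F0 92 8A BB at offsets 3–6.
U+1F623 → 4-byte form F0 9F 98 A3 at offsets 7–10.
Offset 10 falls in char 3's range; it's byte 4 of F0 9F 98 A3 = 0xA3.

0xA3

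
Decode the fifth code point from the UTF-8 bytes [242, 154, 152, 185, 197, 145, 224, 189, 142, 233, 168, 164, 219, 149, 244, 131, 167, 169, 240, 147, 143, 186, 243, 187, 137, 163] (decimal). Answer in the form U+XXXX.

Offset 0: leading byte 0xF2 = 11110010 → 4-byte char #1 = F2 9A 98 B9.
Offset 4: leading byte 0xC5 = 11000101 → 2-byte char #2 = C5 91.
Offset 6: leading byte 0xE0 = 11100000 → 3-byte char #3 = E0 BD 8E.
Offset 9: leading byte 0xE9 = 11101001 → 3-byte char #4 = E9 A8 A4.
Offset 12: leading byte 0xDB = 11011011 → 2-byte char #5 = DB 95.
Leading byte 0xDB = 11011011 matches 110xxxxx → 2-byte sequence.
Byte 1: 0xDB = 11011011, payload 11011 (5 bits).
Byte 2: 0x95 = 10010101 (10xxxxxx ✓), payload 010101.
Concatenate: 11011010101 = 0x6D5 (11 bits → U+06D5).

U+06D5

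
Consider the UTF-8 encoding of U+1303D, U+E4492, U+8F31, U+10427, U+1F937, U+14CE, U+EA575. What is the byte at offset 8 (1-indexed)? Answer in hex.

1-indexed offset 8 is 0-indexed offset 7.
U+1303D → 4-byte form F0 93 80 BD at offsets 0–3.
U+E4492 → 4-byte form F3 A4 92 92 at offsets 4–7.
Offset 7 falls in char 2's range; it's byte 4 of F3 A4 92 92 = 0x92.

0x92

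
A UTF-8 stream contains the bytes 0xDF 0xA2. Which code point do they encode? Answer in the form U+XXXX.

U+07E2

Leading byte 0xDF = 11011111 matches 110xxxxx → 2-byte sequence.
Byte 1: 0xDF = 11011111, payload 11111 (5 bits).
Byte 2: 0xA2 = 10100010 (10xxxxxx ✓), payload 100010.
Concatenate: 11111100010 = 0x7E2 (11 bits → U+07E2).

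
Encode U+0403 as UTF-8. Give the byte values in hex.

U+0403 = 0x403 = 1027 decimal. In range U+0080–U+07FF → 2-byte form: 110xxxxx 10xxxxxx.
Binary (11 bits): 10000000011.
Split 5+6: 10000 | 000011.
Byte 1: 11010000 = 0xD0.
Byte 2: 10000011 = 0x83.

D0 83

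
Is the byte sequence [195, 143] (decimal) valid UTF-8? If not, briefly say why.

valid

Leading byte 0xC3 = 11000011 → 2-byte form.
Continuation bytes 0x8F=10001111 all match 10xxxxxx.
Decoded value 0xCF is ≥ 0x80 (shortest form) and not a surrogate.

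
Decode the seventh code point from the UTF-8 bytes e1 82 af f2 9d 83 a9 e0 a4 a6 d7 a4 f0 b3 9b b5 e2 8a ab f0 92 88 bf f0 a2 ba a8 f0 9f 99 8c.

U+1223F

Offset 0: leading byte 0xE1 = 11100001 → 3-byte char #1 = E1 82 AF.
Offset 3: leading byte 0xF2 = 11110010 → 4-byte char #2 = F2 9D 83 A9.
Offset 7: leading byte 0xE0 = 11100000 → 3-byte char #3 = E0 A4 A6.
Offset 10: leading byte 0xD7 = 11010111 → 2-byte char #4 = D7 A4.
Offset 12: leading byte 0xF0 = 11110000 → 4-byte char #5 = F0 B3 9B B5.
Offset 16: leading byte 0xE2 = 11100010 → 3-byte char #6 = E2 8A AB.
Offset 19: leading byte 0xF0 = 11110000 → 4-byte char #7 = F0 92 88 BF.
Leading byte 0xF0 = 11110000 matches 11110xxx → 4-byte sequence.
Byte 1: 0xF0 = 11110000, payload 000 (3 bits).
Byte 2: 0x92 = 10010010 (10xxxxxx ✓), payload 010010.
Byte 3: 0x88 = 10001000 (10xxxxxx ✓), payload 001000.
Byte 4: 0xBF = 10111111 (10xxxxxx ✓), payload 111111.
Concatenate: 000010010001000111111 = 0x1223F (21 bits → U+1223F).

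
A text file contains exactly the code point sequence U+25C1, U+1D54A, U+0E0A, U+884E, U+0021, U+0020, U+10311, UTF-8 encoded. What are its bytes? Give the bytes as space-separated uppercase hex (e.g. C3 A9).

E2 97 81 F0 9D 95 8A E0 B8 8A E8 A1 8E 21 20 F0 90 8C 91

U+25C1: 3-byte form → E2 97 81.
U+1D54A: 4-byte form → F0 9D 95 8A.
U+0E0A: 3-byte form → E0 B8 8A.
U+884E: 3-byte form → E8 A1 8E.
U+0021: 1-byte form → 21.
U+0020: 1-byte form → 20.
U+10311: 4-byte form → F0 90 8C 91.
Concatenated (19 bytes): E2 97 81 F0 9D 95 8A E0 B8 8A E8 A1 8E 21 20 F0 90 8C 91.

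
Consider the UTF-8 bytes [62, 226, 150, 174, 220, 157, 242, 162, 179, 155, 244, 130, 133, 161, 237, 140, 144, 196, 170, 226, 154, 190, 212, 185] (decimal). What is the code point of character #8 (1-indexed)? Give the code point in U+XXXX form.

U+26BE

Offset 0: leading byte 0x3E = 00111110 → 1-byte char #1 = 3E.
Offset 1: leading byte 0xE2 = 11100010 → 3-byte char #2 = E2 96 AE.
Offset 4: leading byte 0xDC = 11011100 → 2-byte char #3 = DC 9D.
Offset 6: leading byte 0xF2 = 11110010 → 4-byte char #4 = F2 A2 B3 9B.
Offset 10: leading byte 0xF4 = 11110100 → 4-byte char #5 = F4 82 85 A1.
Offset 14: leading byte 0xED = 11101101 → 3-byte char #6 = ED 8C 90.
Offset 17: leading byte 0xC4 = 11000100 → 2-byte char #7 = C4 AA.
Offset 19: leading byte 0xE2 = 11100010 → 3-byte char #8 = E2 9A BE.
Leading byte 0xE2 = 11100010 matches 1110xxxx → 3-byte sequence.
Byte 1: 0xE2 = 11100010, payload 0010 (4 bits).
Byte 2: 0x9A = 10011010 (10xxxxxx ✓), payload 011010.
Byte 3: 0xBE = 10111110 (10xxxxxx ✓), payload 111110.
Concatenate: 0010011010111110 = 0x26BE (16 bits → U+26BE).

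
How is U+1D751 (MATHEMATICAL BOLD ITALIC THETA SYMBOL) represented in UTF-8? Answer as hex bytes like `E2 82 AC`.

F0 9D 9D 91

U+1D751 = 0x1D751 = 120657 decimal. In range U+10000–U+10FFFF → 4-byte form: 11110xxx 10xxxxxx 10xxxxxx 10xxxxxx.
Binary (21 bits): 000011101011101010001.
Split 3+6+6+6: 000 | 011101 | 011101 | 010001.
Byte 1: 11110000 = 0xF0.
Byte 2: 10011101 = 0x9D.
Byte 3: 10011101 = 0x9D.
Byte 4: 10010001 = 0x91.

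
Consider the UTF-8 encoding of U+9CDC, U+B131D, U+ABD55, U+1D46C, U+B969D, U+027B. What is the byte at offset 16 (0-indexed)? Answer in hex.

U+9CDC → 3-byte form E9 B3 9C at offsets 0–2.
U+B131D → 4-byte form F2 B1 8C 9D at offsets 3–6.
U+ABD55 → 4-byte form F2 AB B5 95 at offsets 7–10.
U+1D46C → 4-byte form F0 9D 91 AC at offsets 11–14.
U+B969D → 4-byte form F2 B9 9A 9D at offsets 15–18.
Offset 16 falls in char 5's range; it's byte 2 of F2 B9 9A 9D = 0xB9.

0xB9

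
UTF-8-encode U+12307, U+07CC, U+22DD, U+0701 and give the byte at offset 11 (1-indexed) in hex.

1-indexed offset 11 is 0-indexed offset 10.
U+12307 → 4-byte form F0 92 8C 87 at offsets 0–3.
U+07CC → 2-byte form DF 8C at offsets 4–5.
U+22DD → 3-byte form E2 8B 9D at offsets 6–8.
U+0701 → 2-byte form DC 81 at offsets 9–10.
Offset 10 falls in char 4's range; it's byte 2 of DC 81 = 0x81.

0x81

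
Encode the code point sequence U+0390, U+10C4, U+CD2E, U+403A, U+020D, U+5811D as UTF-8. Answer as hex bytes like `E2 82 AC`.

CE 90 E1 83 84 EC B4 AE E4 80 BA C8 8D F1 98 84 9D

U+0390: 2-byte form → CE 90.
U+10C4: 3-byte form → E1 83 84.
U+CD2E: 3-byte form → EC B4 AE.
U+403A: 3-byte form → E4 80 BA.
U+020D: 2-byte form → C8 8D.
U+5811D: 4-byte form → F1 98 84 9D.
Concatenated (17 bytes): CE 90 E1 83 84 EC B4 AE E4 80 BA C8 8D F1 98 84 9D.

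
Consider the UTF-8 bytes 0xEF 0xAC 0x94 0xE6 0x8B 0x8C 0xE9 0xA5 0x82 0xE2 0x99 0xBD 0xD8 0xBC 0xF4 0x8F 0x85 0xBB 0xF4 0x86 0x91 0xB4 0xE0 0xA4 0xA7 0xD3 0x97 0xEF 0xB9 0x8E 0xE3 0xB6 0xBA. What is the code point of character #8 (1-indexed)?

Offset 0: leading byte 0xEF = 11101111 → 3-byte char #1 = EF AC 94.
Offset 3: leading byte 0xE6 = 11100110 → 3-byte char #2 = E6 8B 8C.
Offset 6: leading byte 0xE9 = 11101001 → 3-byte char #3 = E9 A5 82.
Offset 9: leading byte 0xE2 = 11100010 → 3-byte char #4 = E2 99 BD.
Offset 12: leading byte 0xD8 = 11011000 → 2-byte char #5 = D8 BC.
Offset 14: leading byte 0xF4 = 11110100 → 4-byte char #6 = F4 8F 85 BB.
Offset 18: leading byte 0xF4 = 11110100 → 4-byte char #7 = F4 86 91 B4.
Offset 22: leading byte 0xE0 = 11100000 → 3-byte char #8 = E0 A4 A7.
Leading byte 0xE0 = 11100000 matches 1110xxxx → 3-byte sequence.
Byte 1: 0xE0 = 11100000, payload 0000 (4 bits).
Byte 2: 0xA4 = 10100100 (10xxxxxx ✓), payload 100100.
Byte 3: 0xA7 = 10100111 (10xxxxxx ✓), payload 100111.
Concatenate: 0000100100100111 = 0x927 (16 bits → U+0927).

U+0927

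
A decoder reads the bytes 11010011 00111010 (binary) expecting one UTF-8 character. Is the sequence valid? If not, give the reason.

invalid (non-continuation byte where continuation expected)

Leading byte 0xD3 = 11010011 → 2-byte form.
Byte 2 is 0x3A = 00111010, which is not 10xxxxxx — expected a continuation byte.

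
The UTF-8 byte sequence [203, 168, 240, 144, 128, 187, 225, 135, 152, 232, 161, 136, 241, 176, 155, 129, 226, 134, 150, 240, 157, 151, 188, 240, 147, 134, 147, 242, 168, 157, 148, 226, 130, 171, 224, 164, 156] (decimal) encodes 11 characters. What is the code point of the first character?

U+02E8

Offset 0: leading byte 0xCB = 11001011 → 2-byte char #1 = CB A8.
Leading byte 0xCB = 11001011 matches 110xxxxx → 2-byte sequence.
Byte 1: 0xCB = 11001011, payload 01011 (5 bits).
Byte 2: 0xA8 = 10101000 (10xxxxxx ✓), payload 101000.
Concatenate: 01011101000 = 0x2E8 (11 bits → U+02E8).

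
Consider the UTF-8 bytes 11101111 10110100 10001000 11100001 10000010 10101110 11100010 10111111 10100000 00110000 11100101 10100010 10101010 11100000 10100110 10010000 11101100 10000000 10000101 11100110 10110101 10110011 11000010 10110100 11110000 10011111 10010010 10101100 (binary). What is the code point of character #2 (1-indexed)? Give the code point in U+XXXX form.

Offset 0: leading byte 0xEF = 11101111 → 3-byte char #1 = EF B4 88.
Offset 3: leading byte 0xE1 = 11100001 → 3-byte char #2 = E1 82 AE.
Leading byte 0xE1 = 11100001 matches 1110xxxx → 3-byte sequence.
Byte 1: 0xE1 = 11100001, payload 0001 (4 bits).
Byte 2: 0x82 = 10000010 (10xxxxxx ✓), payload 000010.
Byte 3: 0xAE = 10101110 (10xxxxxx ✓), payload 101110.
Concatenate: 0001000010101110 = 0x10AE (16 bits → U+10AE).

U+10AE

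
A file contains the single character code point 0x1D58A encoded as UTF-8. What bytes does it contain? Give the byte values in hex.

F0 9D 96 8A

U+1D58A = 0x1D58A = 120202 decimal. In range U+10000–U+10FFFF → 4-byte form: 11110xxx 10xxxxxx 10xxxxxx 10xxxxxx.
Binary (21 bits): 000011101010110001010.
Split 3+6+6+6: 000 | 011101 | 010110 | 001010.
Byte 1: 11110000 = 0xF0.
Byte 2: 10011101 = 0x9D.
Byte 3: 10010110 = 0x96.
Byte 4: 10001010 = 0x8A.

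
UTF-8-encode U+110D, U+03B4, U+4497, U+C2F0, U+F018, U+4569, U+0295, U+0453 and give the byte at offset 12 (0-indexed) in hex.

U+110D → 3-byte form E1 84 8D at offsets 0–2.
U+03B4 → 2-byte form CE B4 at offsets 3–4.
U+4497 → 3-byte form E4 92 97 at offsets 5–7.
U+C2F0 → 3-byte form EC 8B B0 at offsets 8–10.
U+F018 → 3-byte form EF 80 98 at offsets 11–13.
Offset 12 falls in char 5's range; it's byte 2 of EF 80 98 = 0x80.

0x80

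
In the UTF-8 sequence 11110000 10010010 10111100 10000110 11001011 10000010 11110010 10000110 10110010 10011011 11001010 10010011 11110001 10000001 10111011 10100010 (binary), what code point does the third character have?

Offset 0: leading byte 0xF0 = 11110000 → 4-byte char #1 = F0 92 BC 86.
Offset 4: leading byte 0xCB = 11001011 → 2-byte char #2 = CB 82.
Offset 6: leading byte 0xF2 = 11110010 → 4-byte char #3 = F2 86 B2 9B.
Leading byte 0xF2 = 11110010 matches 11110xxx → 4-byte sequence.
Byte 1: 0xF2 = 11110010, payload 010 (3 bits).
Byte 2: 0x86 = 10000110 (10xxxxxx ✓), payload 000110.
Byte 3: 0xB2 = 10110010 (10xxxxxx ✓), payload 110010.
Byte 4: 0x9B = 10011011 (10xxxxxx ✓), payload 011011.
Concatenate: 010000110110010011011 = 0x86C9B (21 bits → U+86C9B).

U+86C9B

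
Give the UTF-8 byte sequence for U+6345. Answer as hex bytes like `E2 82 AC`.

E6 8D 85

U+6345 = 0x6345 = 25413 decimal. In range U+0800–U+FFFF → 3-byte form: 1110xxxx 10xxxxxx 10xxxxxx.
Binary (16 bits): 0110001101000101.
Split 4+6+6: 0110 | 001101 | 000101.
Byte 1: 11100110 = 0xE6.
Byte 2: 10001101 = 0x8D.
Byte 3: 10000101 = 0x85.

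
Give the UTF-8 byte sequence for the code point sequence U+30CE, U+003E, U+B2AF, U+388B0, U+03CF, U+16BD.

U+30CE: 3-byte form → E3 83 8E.
U+003E: 1-byte form → 3E.
U+B2AF: 3-byte form → EB 8A AF.
U+388B0: 4-byte form → F0 B8 A2 B0.
U+03CF: 2-byte form → CF 8F.
U+16BD: 3-byte form → E1 9A BD.
Concatenated (16 bytes): E3 83 8E 3E EB 8A AF F0 B8 A2 B0 CF 8F E1 9A BD.

E3 83 8E 3E EB 8A AF F0 B8 A2 B0 CF 8F E1 9A BD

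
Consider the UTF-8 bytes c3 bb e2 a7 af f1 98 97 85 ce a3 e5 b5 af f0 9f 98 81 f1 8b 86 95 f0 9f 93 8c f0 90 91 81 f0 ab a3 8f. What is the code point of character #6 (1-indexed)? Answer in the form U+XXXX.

Offset 0: leading byte 0xC3 = 11000011 → 2-byte char #1 = C3 BB.
Offset 2: leading byte 0xE2 = 11100010 → 3-byte char #2 = E2 A7 AF.
Offset 5: leading byte 0xF1 = 11110001 → 4-byte char #3 = F1 98 97 85.
Offset 9: leading byte 0xCE = 11001110 → 2-byte char #4 = CE A3.
Offset 11: leading byte 0xE5 = 11100101 → 3-byte char #5 = E5 B5 AF.
Offset 14: leading byte 0xF0 = 11110000 → 4-byte char #6 = F0 9F 98 81.
Leading byte 0xF0 = 11110000 matches 11110xxx → 4-byte sequence.
Byte 1: 0xF0 = 11110000, payload 000 (3 bits).
Byte 2: 0x9F = 10011111 (10xxxxxx ✓), payload 011111.
Byte 3: 0x98 = 10011000 (10xxxxxx ✓), payload 011000.
Byte 4: 0x81 = 10000001 (10xxxxxx ✓), payload 000001.
Concatenate: 000011111011000000001 = 0x1F601 (21 bits → U+1F601).

U+1F601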